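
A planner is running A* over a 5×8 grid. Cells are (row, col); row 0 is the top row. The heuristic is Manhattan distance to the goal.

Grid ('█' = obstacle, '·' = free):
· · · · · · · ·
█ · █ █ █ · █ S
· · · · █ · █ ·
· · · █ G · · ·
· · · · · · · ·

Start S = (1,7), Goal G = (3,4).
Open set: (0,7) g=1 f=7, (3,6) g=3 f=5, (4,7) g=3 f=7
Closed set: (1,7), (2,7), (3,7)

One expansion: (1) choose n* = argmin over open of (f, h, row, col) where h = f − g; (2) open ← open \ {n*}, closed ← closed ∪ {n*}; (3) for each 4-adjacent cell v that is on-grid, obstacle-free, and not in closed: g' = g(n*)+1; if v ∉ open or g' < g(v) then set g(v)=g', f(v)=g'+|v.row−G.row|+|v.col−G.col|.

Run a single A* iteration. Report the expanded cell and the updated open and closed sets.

step 1: expand (3,6) (f=5, h=2) → closed; open now [(0,7) g=1 f=7, (3,5) g=4 f=5, (4,6) g=4 f=7, (4,7) g=3 f=7]

expanded=(3,6); open=[(0,7) g=1 f=7, (3,5) g=4 f=5, (4,6) g=4 f=7, (4,7) g=3 f=7]; closed=[(1,7), (2,7), (3,6), (3,7)]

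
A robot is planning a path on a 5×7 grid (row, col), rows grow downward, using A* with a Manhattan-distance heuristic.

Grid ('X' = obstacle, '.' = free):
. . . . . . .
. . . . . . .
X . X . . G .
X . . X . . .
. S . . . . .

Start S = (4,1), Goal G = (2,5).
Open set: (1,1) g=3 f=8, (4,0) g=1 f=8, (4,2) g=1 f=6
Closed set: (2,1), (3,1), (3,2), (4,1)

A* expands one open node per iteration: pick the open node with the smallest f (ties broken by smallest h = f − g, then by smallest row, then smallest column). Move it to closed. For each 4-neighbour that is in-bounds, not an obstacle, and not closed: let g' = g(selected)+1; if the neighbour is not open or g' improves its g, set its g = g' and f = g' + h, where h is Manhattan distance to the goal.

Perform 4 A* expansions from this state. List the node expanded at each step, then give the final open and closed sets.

step 1: expand (4,2) (f=6, h=5) → closed; open now [(1,1) g=3 f=8, (4,0) g=1 f=8, (4,3) g=2 f=6]
step 2: expand (4,3) (f=6, h=4) → closed; open now [(1,1) g=3 f=8, (4,0) g=1 f=8, (4,4) g=3 f=6]
step 3: expand (4,4) (f=6, h=3) → closed; open now [(1,1) g=3 f=8, (3,4) g=4 f=6, (4,0) g=1 f=8, (4,5) g=4 f=6]
step 4: expand (3,4) (f=6, h=2) → closed; open now [(1,1) g=3 f=8, (2,4) g=5 f=6, (3,5) g=5 f=6, (4,0) g=1 f=8, (4,5) g=4 f=6]

order=[(4,2) → (4,3) → (4,4) → (3,4)]; open=[(1,1) g=3 f=8, (2,4) g=5 f=6, (3,5) g=5 f=6, (4,0) g=1 f=8, (4,5) g=4 f=6]; closed=[(2,1), (3,1), (3,2), (3,4), (4,1), (4,2), (4,3), (4,4)]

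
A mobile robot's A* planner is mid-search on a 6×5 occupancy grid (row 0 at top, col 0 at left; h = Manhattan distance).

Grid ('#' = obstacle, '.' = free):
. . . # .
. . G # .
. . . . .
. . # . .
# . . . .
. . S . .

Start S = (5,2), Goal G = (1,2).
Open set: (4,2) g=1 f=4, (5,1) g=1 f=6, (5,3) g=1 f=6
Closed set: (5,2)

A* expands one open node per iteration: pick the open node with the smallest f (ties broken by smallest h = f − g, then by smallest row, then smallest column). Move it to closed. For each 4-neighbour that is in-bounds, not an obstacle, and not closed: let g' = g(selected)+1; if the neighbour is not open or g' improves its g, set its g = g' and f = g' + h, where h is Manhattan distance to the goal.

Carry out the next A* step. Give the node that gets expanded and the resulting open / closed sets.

expanded=(4,2); open=[(4,1) g=2 f=6, (4,3) g=2 f=6, (5,1) g=1 f=6, (5,3) g=1 f=6]; closed=[(4,2), (5,2)]

step 1: expand (4,2) (f=4, h=3) → closed; open now [(4,1) g=2 f=6, (4,3) g=2 f=6, (5,1) g=1 f=6, (5,3) g=1 f=6]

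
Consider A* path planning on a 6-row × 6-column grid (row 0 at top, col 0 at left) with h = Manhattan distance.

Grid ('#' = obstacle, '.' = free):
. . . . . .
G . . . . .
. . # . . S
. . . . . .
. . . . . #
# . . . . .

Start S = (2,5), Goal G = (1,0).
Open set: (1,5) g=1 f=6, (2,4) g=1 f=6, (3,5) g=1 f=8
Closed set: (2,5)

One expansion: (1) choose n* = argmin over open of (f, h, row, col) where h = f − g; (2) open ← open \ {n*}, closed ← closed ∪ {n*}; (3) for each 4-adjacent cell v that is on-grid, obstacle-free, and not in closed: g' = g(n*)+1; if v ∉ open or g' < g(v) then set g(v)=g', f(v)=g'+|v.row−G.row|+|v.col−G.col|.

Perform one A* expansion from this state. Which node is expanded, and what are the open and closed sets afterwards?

step 1: expand (1,5) (f=6, h=5) → closed; open now [(0,5) g=2 f=8, (1,4) g=2 f=6, (2,4) g=1 f=6, (3,5) g=1 f=8]

expanded=(1,5); open=[(0,5) g=2 f=8, (1,4) g=2 f=6, (2,4) g=1 f=6, (3,5) g=1 f=8]; closed=[(1,5), (2,5)]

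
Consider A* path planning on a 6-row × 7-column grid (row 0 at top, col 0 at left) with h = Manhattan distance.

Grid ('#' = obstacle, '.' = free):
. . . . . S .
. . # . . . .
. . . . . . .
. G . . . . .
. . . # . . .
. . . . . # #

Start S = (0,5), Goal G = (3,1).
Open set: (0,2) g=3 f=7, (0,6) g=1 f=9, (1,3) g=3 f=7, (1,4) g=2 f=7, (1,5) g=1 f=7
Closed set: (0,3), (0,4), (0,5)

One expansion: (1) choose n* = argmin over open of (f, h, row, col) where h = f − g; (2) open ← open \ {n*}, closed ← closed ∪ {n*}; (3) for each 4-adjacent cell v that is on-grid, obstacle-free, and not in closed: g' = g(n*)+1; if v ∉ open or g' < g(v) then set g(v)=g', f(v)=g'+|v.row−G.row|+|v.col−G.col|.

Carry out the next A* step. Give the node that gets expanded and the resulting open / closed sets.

step 1: expand (0,2) (f=7, h=4) → closed; open now [(0,1) g=4 f=7, (0,6) g=1 f=9, (1,3) g=3 f=7, (1,4) g=2 f=7, (1,5) g=1 f=7]

expanded=(0,2); open=[(0,1) g=4 f=7, (0,6) g=1 f=9, (1,3) g=3 f=7, (1,4) g=2 f=7, (1,5) g=1 f=7]; closed=[(0,2), (0,3), (0,4), (0,5)]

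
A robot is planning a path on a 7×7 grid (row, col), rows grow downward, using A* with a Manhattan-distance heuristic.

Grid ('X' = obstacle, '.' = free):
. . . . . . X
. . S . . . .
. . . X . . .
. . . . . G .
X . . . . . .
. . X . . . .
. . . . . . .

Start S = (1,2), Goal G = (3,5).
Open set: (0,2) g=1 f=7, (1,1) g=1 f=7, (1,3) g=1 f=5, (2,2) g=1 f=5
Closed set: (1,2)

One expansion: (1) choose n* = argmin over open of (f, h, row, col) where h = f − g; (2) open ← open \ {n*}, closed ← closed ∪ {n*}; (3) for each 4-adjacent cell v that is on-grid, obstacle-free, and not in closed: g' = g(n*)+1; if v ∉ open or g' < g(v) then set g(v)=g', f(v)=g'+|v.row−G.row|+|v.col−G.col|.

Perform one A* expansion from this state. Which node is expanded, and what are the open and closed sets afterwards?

step 1: expand (1,3) (f=5, h=4) → closed; open now [(0,2) g=1 f=7, (0,3) g=2 f=7, (1,1) g=1 f=7, (1,4) g=2 f=5, (2,2) g=1 f=5]

expanded=(1,3); open=[(0,2) g=1 f=7, (0,3) g=2 f=7, (1,1) g=1 f=7, (1,4) g=2 f=5, (2,2) g=1 f=5]; closed=[(1,2), (1,3)]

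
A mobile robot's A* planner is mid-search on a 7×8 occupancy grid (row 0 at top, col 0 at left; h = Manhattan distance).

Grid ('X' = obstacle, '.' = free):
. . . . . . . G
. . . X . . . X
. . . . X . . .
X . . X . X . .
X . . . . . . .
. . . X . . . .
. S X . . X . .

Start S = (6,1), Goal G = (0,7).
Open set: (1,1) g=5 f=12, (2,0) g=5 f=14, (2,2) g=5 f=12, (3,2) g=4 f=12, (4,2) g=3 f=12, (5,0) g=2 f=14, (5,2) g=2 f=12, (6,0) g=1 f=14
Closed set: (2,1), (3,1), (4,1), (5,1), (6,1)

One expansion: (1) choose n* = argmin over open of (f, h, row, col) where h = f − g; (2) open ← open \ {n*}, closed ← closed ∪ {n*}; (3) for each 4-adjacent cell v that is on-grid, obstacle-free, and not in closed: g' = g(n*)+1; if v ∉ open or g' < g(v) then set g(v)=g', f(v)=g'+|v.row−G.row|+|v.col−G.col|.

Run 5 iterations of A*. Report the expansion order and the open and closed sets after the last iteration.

step 1: expand (1,1) (f=12, h=7) → closed; open now [(0,1) g=6 f=12, (1,0) g=6 f=14, (1,2) g=6 f=12, (2,0) g=5 f=14, (2,2) g=5 f=12, (3,2) g=4 f=12, (4,2) g=3 f=12, (5,0) g=2 f=14, (5,2) g=2 f=12, (6,0) g=1 f=14]
step 2: expand (0,1) (f=12, h=6) → closed; open now [(0,0) g=7 f=14, (0,2) g=7 f=12, (1,0) g=6 f=14, (1,2) g=6 f=12, (2,0) g=5 f=14, (2,2) g=5 f=12, (3,2) g=4 f=12, (4,2) g=3 f=12, (5,0) g=2 f=14, (5,2) g=2 f=12, (6,0) g=1 f=14]
step 3: expand (0,2) (f=12, h=5) → closed; open now [(0,0) g=7 f=14, (0,3) g=8 f=12, (1,0) g=6 f=14, (1,2) g=6 f=12, (2,0) g=5 f=14, (2,2) g=5 f=12, (3,2) g=4 f=12, (4,2) g=3 f=12, (5,0) g=2 f=14, (5,2) g=2 f=12, (6,0) g=1 f=14]
step 4: expand (0,3) (f=12, h=4) → closed; open now [(0,0) g=7 f=14, (0,4) g=9 f=12, (1,0) g=6 f=14, (1,2) g=6 f=12, (2,0) g=5 f=14, (2,2) g=5 f=12, (3,2) g=4 f=12, (4,2) g=3 f=12, (5,0) g=2 f=14, (5,2) g=2 f=12, (6,0) g=1 f=14]
step 5: expand (0,4) (f=12, h=3) → closed; open now [(0,0) g=7 f=14, (0,5) g=10 f=12, (1,0) g=6 f=14, (1,2) g=6 f=12, (1,4) g=10 f=14, (2,0) g=5 f=14, (2,2) g=5 f=12, (3,2) g=4 f=12, (4,2) g=3 f=12, (5,0) g=2 f=14, (5,2) g=2 f=12, (6,0) g=1 f=14]

order=[(1,1) → (0,1) → (0,2) → (0,3) → (0,4)]; open=[(0,0) g=7 f=14, (0,5) g=10 f=12, (1,0) g=6 f=14, (1,2) g=6 f=12, (1,4) g=10 f=14, (2,0) g=5 f=14, (2,2) g=5 f=12, (3,2) g=4 f=12, (4,2) g=3 f=12, (5,0) g=2 f=14, (5,2) g=2 f=12, (6,0) g=1 f=14]; closed=[(0,1), (0,2), (0,3), (0,4), (1,1), (2,1), (3,1), (4,1), (5,1), (6,1)]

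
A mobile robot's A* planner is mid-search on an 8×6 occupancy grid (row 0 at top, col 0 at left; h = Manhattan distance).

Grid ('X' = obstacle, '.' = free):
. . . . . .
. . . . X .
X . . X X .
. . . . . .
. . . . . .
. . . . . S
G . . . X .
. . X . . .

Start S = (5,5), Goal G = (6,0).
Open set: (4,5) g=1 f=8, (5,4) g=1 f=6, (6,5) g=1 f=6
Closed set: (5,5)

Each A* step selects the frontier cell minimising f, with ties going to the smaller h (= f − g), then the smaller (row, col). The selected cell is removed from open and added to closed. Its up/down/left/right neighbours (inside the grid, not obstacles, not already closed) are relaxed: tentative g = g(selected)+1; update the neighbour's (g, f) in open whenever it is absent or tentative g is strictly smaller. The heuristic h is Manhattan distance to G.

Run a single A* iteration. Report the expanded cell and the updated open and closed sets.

expanded=(5,4); open=[(4,4) g=2 f=8, (4,5) g=1 f=8, (5,3) g=2 f=6, (6,5) g=1 f=6]; closed=[(5,4), (5,5)]

step 1: expand (5,4) (f=6, h=5) → closed; open now [(4,4) g=2 f=8, (4,5) g=1 f=8, (5,3) g=2 f=6, (6,5) g=1 f=6]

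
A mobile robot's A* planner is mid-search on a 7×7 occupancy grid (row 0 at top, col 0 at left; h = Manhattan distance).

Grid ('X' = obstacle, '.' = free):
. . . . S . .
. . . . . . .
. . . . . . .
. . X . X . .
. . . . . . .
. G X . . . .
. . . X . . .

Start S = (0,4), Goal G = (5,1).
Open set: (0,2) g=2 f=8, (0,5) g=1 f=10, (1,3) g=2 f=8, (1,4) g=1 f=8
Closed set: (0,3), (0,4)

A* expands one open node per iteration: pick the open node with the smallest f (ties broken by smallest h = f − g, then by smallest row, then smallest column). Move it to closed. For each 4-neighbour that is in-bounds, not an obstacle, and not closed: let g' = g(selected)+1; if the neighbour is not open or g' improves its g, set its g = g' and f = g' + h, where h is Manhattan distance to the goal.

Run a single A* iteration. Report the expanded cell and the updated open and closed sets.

step 1: expand (0,2) (f=8, h=6) → closed; open now [(0,1) g=3 f=8, (0,5) g=1 f=10, (1,2) g=3 f=8, (1,3) g=2 f=8, (1,4) g=1 f=8]

expanded=(0,2); open=[(0,1) g=3 f=8, (0,5) g=1 f=10, (1,2) g=3 f=8, (1,3) g=2 f=8, (1,4) g=1 f=8]; closed=[(0,2), (0,3), (0,4)]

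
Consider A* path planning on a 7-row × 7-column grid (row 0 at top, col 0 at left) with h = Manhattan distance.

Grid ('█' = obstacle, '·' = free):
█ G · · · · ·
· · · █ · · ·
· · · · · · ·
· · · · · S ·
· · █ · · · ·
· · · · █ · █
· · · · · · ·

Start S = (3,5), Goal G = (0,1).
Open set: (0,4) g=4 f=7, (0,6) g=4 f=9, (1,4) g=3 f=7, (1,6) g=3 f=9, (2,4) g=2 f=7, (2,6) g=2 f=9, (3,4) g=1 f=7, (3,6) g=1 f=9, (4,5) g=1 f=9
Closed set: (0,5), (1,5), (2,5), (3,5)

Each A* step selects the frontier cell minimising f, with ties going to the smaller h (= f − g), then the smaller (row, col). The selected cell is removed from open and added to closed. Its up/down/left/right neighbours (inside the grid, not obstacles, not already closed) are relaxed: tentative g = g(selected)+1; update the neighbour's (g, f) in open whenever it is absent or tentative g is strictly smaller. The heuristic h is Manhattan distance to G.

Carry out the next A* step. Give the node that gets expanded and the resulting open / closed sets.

expanded=(0,4); open=[(0,3) g=5 f=7, (0,6) g=4 f=9, (1,4) g=3 f=7, (1,6) g=3 f=9, (2,4) g=2 f=7, (2,6) g=2 f=9, (3,4) g=1 f=7, (3,6) g=1 f=9, (4,5) g=1 f=9]; closed=[(0,4), (0,5), (1,5), (2,5), (3,5)]

step 1: expand (0,4) (f=7, h=3) → closed; open now [(0,3) g=5 f=7, (0,6) g=4 f=9, (1,4) g=3 f=7, (1,6) g=3 f=9, (2,4) g=2 f=7, (2,6) g=2 f=9, (3,4) g=1 f=7, (3,6) g=1 f=9, (4,5) g=1 f=9]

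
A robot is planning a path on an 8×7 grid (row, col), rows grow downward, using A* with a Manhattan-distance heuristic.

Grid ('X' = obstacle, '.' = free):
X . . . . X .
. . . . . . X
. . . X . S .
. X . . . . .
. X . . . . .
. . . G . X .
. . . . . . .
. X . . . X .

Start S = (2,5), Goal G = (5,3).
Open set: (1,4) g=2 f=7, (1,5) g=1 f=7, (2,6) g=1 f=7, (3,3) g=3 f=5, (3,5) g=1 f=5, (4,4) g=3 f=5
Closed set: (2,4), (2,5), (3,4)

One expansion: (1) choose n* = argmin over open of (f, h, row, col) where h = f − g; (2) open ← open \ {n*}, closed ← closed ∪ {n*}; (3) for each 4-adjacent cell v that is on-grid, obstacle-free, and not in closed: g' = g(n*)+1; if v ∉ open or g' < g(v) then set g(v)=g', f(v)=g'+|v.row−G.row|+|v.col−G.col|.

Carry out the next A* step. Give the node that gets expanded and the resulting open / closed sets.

step 1: expand (3,3) (f=5, h=2) → closed; open now [(1,4) g=2 f=7, (1,5) g=1 f=7, (2,6) g=1 f=7, (3,2) g=4 f=7, (3,5) g=1 f=5, (4,3) g=4 f=5, (4,4) g=3 f=5]

expanded=(3,3); open=[(1,4) g=2 f=7, (1,5) g=1 f=7, (2,6) g=1 f=7, (3,2) g=4 f=7, (3,5) g=1 f=5, (4,3) g=4 f=5, (4,4) g=3 f=5]; closed=[(2,4), (2,5), (3,3), (3,4)]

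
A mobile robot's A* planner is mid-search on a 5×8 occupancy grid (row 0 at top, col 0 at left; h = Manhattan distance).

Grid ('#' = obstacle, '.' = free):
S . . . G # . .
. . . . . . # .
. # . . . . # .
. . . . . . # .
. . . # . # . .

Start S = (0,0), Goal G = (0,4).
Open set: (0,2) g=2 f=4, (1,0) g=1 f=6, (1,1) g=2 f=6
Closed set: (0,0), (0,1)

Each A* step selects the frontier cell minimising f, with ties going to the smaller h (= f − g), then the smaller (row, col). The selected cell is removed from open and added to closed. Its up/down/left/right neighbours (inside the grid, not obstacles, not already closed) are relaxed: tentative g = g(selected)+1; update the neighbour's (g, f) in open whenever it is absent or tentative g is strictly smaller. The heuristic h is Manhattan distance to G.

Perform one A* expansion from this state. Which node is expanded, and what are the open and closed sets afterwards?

step 1: expand (0,2) (f=4, h=2) → closed; open now [(0,3) g=3 f=4, (1,0) g=1 f=6, (1,1) g=2 f=6, (1,2) g=3 f=6]

expanded=(0,2); open=[(0,3) g=3 f=4, (1,0) g=1 f=6, (1,1) g=2 f=6, (1,2) g=3 f=6]; closed=[(0,0), (0,1), (0,2)]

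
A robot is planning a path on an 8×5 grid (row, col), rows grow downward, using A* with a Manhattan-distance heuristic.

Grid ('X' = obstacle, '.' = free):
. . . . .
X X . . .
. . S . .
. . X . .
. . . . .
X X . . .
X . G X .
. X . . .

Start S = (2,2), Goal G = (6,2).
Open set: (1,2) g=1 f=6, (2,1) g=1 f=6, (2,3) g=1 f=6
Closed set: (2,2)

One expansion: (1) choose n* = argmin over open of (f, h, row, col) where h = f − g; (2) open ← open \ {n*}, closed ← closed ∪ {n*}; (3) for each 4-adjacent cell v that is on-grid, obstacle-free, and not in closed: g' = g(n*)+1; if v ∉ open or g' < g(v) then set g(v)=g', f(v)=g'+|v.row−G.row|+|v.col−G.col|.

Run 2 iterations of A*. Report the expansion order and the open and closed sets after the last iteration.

order=[(1,2) → (2,1)]; open=[(0,2) g=2 f=8, (1,3) g=2 f=8, (2,0) g=2 f=8, (2,3) g=1 f=6, (3,1) g=2 f=6]; closed=[(1,2), (2,1), (2,2)]

step 1: expand (1,2) (f=6, h=5) → closed; open now [(0,2) g=2 f=8, (1,3) g=2 f=8, (2,1) g=1 f=6, (2,3) g=1 f=6]
step 2: expand (2,1) (f=6, h=5) → closed; open now [(0,2) g=2 f=8, (1,3) g=2 f=8, (2,0) g=2 f=8, (2,3) g=1 f=6, (3,1) g=2 f=6]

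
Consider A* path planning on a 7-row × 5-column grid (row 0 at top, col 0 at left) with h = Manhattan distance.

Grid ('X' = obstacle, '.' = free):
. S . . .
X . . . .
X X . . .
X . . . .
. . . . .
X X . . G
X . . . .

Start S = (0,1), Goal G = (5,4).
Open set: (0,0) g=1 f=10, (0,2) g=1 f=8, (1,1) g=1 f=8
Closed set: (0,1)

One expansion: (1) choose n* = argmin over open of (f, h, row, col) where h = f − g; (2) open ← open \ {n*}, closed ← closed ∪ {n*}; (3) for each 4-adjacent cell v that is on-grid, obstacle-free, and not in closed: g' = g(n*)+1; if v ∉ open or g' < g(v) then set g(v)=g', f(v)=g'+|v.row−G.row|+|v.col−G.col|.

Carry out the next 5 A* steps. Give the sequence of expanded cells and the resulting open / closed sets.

order=[(0,2) → (0,3) → (0,4) → (1,4) → (2,4)]; open=[(0,0) g=1 f=10, (1,1) g=1 f=8, (1,2) g=2 f=8, (1,3) g=3 f=8, (2,3) g=6 f=10, (3,4) g=6 f=8]; closed=[(0,1), (0,2), (0,3), (0,4), (1,4), (2,4)]

step 1: expand (0,2) (f=8, h=7) → closed; open now [(0,0) g=1 f=10, (0,3) g=2 f=8, (1,1) g=1 f=8, (1,2) g=2 f=8]
step 2: expand (0,3) (f=8, h=6) → closed; open now [(0,0) g=1 f=10, (0,4) g=3 f=8, (1,1) g=1 f=8, (1,2) g=2 f=8, (1,3) g=3 f=8]
step 3: expand (0,4) (f=8, h=5) → closed; open now [(0,0) g=1 f=10, (1,1) g=1 f=8, (1,2) g=2 f=8, (1,3) g=3 f=8, (1,4) g=4 f=8]
step 4: expand (1,4) (f=8, h=4) → closed; open now [(0,0) g=1 f=10, (1,1) g=1 f=8, (1,2) g=2 f=8, (1,3) g=3 f=8, (2,4) g=5 f=8]
step 5: expand (2,4) (f=8, h=3) → closed; open now [(0,0) g=1 f=10, (1,1) g=1 f=8, (1,2) g=2 f=8, (1,3) g=3 f=8, (2,3) g=6 f=10, (3,4) g=6 f=8]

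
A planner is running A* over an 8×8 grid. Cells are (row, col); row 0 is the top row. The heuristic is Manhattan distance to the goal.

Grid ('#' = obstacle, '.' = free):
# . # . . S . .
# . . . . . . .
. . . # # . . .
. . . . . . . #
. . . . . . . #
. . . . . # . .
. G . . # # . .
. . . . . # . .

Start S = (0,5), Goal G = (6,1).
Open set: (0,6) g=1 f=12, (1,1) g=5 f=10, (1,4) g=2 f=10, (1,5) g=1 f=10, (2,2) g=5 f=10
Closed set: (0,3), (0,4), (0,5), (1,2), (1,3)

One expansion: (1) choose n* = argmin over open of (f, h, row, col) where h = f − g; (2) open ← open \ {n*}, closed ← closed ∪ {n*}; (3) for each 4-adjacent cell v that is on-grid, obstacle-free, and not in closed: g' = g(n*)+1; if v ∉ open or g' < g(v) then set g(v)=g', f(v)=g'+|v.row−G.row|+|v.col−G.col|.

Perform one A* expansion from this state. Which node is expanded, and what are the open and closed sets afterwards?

step 1: expand (1,1) (f=10, h=5) → closed; open now [(0,1) g=6 f=12, (0,6) g=1 f=12, (1,4) g=2 f=10, (1,5) g=1 f=10, (2,1) g=6 f=10, (2,2) g=5 f=10]

expanded=(1,1); open=[(0,1) g=6 f=12, (0,6) g=1 f=12, (1,4) g=2 f=10, (1,5) g=1 f=10, (2,1) g=6 f=10, (2,2) g=5 f=10]; closed=[(0,3), (0,4), (0,5), (1,1), (1,2), (1,3)]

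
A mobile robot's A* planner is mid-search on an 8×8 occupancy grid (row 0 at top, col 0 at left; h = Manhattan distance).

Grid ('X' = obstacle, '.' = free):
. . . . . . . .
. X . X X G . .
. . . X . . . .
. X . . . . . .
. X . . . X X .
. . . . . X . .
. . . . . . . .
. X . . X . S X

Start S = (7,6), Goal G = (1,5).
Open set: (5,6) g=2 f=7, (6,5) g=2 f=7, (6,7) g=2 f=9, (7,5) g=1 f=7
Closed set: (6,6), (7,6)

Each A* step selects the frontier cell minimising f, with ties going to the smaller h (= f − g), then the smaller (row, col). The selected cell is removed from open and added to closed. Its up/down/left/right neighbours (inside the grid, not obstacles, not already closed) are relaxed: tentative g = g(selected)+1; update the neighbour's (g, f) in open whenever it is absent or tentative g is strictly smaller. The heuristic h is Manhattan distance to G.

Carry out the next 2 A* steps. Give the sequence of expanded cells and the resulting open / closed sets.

step 1: expand (5,6) (f=7, h=5) → closed; open now [(5,7) g=3 f=9, (6,5) g=2 f=7, (6,7) g=2 f=9, (7,5) g=1 f=7]
step 2: expand (6,5) (f=7, h=5) → closed; open now [(5,7) g=3 f=9, (6,4) g=3 f=9, (6,7) g=2 f=9, (7,5) g=1 f=7]

order=[(5,6) → (6,5)]; open=[(5,7) g=3 f=9, (6,4) g=3 f=9, (6,7) g=2 f=9, (7,5) g=1 f=7]; closed=[(5,6), (6,5), (6,6), (7,6)]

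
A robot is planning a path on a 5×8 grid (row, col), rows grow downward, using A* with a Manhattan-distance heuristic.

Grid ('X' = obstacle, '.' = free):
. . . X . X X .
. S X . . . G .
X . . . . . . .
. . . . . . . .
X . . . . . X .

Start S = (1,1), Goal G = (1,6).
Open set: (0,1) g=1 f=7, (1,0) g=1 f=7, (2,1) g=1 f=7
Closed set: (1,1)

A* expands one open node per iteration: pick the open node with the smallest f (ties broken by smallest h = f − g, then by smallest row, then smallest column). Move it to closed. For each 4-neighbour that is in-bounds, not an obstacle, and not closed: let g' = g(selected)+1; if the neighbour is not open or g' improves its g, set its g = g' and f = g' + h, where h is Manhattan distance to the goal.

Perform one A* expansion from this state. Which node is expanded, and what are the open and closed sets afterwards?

expanded=(0,1); open=[(0,0) g=2 f=9, (0,2) g=2 f=7, (1,0) g=1 f=7, (2,1) g=1 f=7]; closed=[(0,1), (1,1)]

step 1: expand (0,1) (f=7, h=6) → closed; open now [(0,0) g=2 f=9, (0,2) g=2 f=7, (1,0) g=1 f=7, (2,1) g=1 f=7]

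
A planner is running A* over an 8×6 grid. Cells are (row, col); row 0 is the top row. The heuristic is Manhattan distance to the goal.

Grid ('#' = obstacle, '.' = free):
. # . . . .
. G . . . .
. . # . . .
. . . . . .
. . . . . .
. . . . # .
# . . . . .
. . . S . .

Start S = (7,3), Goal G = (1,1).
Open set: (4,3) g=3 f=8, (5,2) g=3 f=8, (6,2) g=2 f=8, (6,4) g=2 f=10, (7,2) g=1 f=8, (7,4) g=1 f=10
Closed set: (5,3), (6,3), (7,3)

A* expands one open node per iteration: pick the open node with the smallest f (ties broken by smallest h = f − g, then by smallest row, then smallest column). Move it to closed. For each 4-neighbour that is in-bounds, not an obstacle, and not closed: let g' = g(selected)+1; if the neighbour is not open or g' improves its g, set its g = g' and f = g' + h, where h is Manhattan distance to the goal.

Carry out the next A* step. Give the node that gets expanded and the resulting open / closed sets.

step 1: expand (4,3) (f=8, h=5) → closed; open now [(3,3) g=4 f=8, (4,2) g=4 f=8, (4,4) g=4 f=10, (5,2) g=3 f=8, (6,2) g=2 f=8, (6,4) g=2 f=10, (7,2) g=1 f=8, (7,4) g=1 f=10]

expanded=(4,3); open=[(3,3) g=4 f=8, (4,2) g=4 f=8, (4,4) g=4 f=10, (5,2) g=3 f=8, (6,2) g=2 f=8, (6,4) g=2 f=10, (7,2) g=1 f=8, (7,4) g=1 f=10]; closed=[(4,3), (5,3), (6,3), (7,3)]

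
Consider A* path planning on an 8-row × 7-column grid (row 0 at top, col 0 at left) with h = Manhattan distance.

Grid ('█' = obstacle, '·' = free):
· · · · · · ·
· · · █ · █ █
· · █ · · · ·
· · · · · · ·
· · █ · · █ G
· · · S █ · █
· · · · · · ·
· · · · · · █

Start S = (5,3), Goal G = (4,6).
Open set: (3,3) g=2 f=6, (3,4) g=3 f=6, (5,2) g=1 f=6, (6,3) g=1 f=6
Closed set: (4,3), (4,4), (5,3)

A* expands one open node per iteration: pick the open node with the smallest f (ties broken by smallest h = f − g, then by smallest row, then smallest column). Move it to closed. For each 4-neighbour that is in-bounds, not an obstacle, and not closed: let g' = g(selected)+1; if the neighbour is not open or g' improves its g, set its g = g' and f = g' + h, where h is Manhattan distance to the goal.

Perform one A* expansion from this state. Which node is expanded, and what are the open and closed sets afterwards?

expanded=(3,4); open=[(2,4) g=4 f=8, (3,3) g=2 f=6, (3,5) g=4 f=6, (5,2) g=1 f=6, (6,3) g=1 f=6]; closed=[(3,4), (4,3), (4,4), (5,3)]

step 1: expand (3,4) (f=6, h=3) → closed; open now [(2,4) g=4 f=8, (3,3) g=2 f=6, (3,5) g=4 f=6, (5,2) g=1 f=6, (6,3) g=1 f=6]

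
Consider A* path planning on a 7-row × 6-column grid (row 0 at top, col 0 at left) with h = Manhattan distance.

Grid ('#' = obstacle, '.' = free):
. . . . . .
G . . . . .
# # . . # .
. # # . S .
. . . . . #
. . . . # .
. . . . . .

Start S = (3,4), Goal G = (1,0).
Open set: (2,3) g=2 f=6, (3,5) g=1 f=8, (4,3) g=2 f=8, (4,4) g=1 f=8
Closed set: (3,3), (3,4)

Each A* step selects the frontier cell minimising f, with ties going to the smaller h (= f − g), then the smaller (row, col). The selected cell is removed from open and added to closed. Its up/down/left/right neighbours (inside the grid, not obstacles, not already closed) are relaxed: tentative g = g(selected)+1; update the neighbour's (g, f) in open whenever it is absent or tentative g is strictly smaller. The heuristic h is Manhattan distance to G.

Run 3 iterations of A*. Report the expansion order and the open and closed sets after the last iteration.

step 1: expand (2,3) (f=6, h=4) → closed; open now [(1,3) g=3 f=6, (2,2) g=3 f=6, (3,5) g=1 f=8, (4,3) g=2 f=8, (4,4) g=1 f=8]
step 2: expand (1,3) (f=6, h=3) → closed; open now [(0,3) g=4 f=8, (1,2) g=4 f=6, (1,4) g=4 f=8, (2,2) g=3 f=6, (3,5) g=1 f=8, (4,3) g=2 f=8, (4,4) g=1 f=8]
step 3: expand (1,2) (f=6, h=2) → closed; open now [(0,2) g=5 f=8, (0,3) g=4 f=8, (1,1) g=5 f=6, (1,4) g=4 f=8, (2,2) g=3 f=6, (3,5) g=1 f=8, (4,3) g=2 f=8, (4,4) g=1 f=8]

order=[(2,3) → (1,3) → (1,2)]; open=[(0,2) g=5 f=8, (0,3) g=4 f=8, (1,1) g=5 f=6, (1,4) g=4 f=8, (2,2) g=3 f=6, (3,5) g=1 f=8, (4,3) g=2 f=8, (4,4) g=1 f=8]; closed=[(1,2), (1,3), (2,3), (3,3), (3,4)]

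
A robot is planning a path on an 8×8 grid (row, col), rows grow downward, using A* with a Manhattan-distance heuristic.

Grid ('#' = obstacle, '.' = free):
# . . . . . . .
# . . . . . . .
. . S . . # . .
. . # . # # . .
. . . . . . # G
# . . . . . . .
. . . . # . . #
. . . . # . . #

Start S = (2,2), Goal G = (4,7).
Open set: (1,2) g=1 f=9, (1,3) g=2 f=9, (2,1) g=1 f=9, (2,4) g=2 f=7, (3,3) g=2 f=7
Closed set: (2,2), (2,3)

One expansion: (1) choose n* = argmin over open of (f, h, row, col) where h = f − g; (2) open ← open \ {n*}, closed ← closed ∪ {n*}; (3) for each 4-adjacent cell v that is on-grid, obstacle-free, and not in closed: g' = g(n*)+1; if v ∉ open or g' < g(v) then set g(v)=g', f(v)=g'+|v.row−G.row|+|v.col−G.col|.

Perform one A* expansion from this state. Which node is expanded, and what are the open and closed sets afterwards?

step 1: expand (2,4) (f=7, h=5) → closed; open now [(1,2) g=1 f=9, (1,3) g=2 f=9, (1,4) g=3 f=9, (2,1) g=1 f=9, (3,3) g=2 f=7]

expanded=(2,4); open=[(1,2) g=1 f=9, (1,3) g=2 f=9, (1,4) g=3 f=9, (2,1) g=1 f=9, (3,3) g=2 f=7]; closed=[(2,2), (2,3), (2,4)]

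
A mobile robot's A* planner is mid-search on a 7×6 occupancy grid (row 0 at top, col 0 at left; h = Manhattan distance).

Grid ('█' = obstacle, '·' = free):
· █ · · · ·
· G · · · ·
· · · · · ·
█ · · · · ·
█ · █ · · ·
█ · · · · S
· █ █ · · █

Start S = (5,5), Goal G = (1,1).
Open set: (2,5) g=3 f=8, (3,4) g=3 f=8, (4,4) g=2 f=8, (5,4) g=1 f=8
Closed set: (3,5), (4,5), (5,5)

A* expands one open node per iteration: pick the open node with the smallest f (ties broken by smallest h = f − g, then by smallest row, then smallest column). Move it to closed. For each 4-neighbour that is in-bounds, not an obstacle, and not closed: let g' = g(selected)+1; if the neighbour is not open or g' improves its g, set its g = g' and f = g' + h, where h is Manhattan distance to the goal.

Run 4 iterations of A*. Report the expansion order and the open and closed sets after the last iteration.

order=[(2,5) → (1,5) → (1,4) → (1,3)]; open=[(0,3) g=7 f=10, (0,4) g=6 f=10, (0,5) g=5 f=10, (1,2) g=7 f=8, (2,3) g=7 f=10, (2,4) g=4 f=8, (3,4) g=3 f=8, (4,4) g=2 f=8, (5,4) g=1 f=8]; closed=[(1,3), (1,4), (1,5), (2,5), (3,5), (4,5), (5,5)]

step 1: expand (2,5) (f=8, h=5) → closed; open now [(1,5) g=4 f=8, (2,4) g=4 f=8, (3,4) g=3 f=8, (4,4) g=2 f=8, (5,4) g=1 f=8]
step 2: expand (1,5) (f=8, h=4) → closed; open now [(0,5) g=5 f=10, (1,4) g=5 f=8, (2,4) g=4 f=8, (3,4) g=3 f=8, (4,4) g=2 f=8, (5,4) g=1 f=8]
step 3: expand (1,4) (f=8, h=3) → closed; open now [(0,4) g=6 f=10, (0,5) g=5 f=10, (1,3) g=6 f=8, (2,4) g=4 f=8, (3,4) g=3 f=8, (4,4) g=2 f=8, (5,4) g=1 f=8]
step 4: expand (1,3) (f=8, h=2) → closed; open now [(0,3) g=7 f=10, (0,4) g=6 f=10, (0,5) g=5 f=10, (1,2) g=7 f=8, (2,3) g=7 f=10, (2,4) g=4 f=8, (3,4) g=3 f=8, (4,4) g=2 f=8, (5,4) g=1 f=8]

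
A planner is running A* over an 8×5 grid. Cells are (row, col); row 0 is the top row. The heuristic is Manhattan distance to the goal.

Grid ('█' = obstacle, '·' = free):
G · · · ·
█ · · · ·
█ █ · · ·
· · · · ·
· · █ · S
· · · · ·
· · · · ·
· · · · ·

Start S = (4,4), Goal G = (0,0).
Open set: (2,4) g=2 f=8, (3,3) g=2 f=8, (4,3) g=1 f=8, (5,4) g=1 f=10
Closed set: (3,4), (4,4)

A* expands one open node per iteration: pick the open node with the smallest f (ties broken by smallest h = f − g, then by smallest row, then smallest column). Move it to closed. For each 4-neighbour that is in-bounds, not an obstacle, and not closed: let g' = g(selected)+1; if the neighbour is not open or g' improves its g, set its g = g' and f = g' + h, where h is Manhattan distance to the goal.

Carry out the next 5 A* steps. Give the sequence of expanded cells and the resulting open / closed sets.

step 1: expand (2,4) (f=8, h=6) → closed; open now [(1,4) g=3 f=8, (2,3) g=3 f=8, (3,3) g=2 f=8, (4,3) g=1 f=8, (5,4) g=1 f=10]
step 2: expand (1,4) (f=8, h=5) → closed; open now [(0,4) g=4 f=8, (1,3) g=4 f=8, (2,3) g=3 f=8, (3,3) g=2 f=8, (4,3) g=1 f=8, (5,4) g=1 f=10]
step 3: expand (0,4) (f=8, h=4) → closed; open now [(0,3) g=5 f=8, (1,3) g=4 f=8, (2,3) g=3 f=8, (3,3) g=2 f=8, (4,3) g=1 f=8, (5,4) g=1 f=10]
step 4: expand (0,3) (f=8, h=3) → closed; open now [(0,2) g=6 f=8, (1,3) g=4 f=8, (2,3) g=3 f=8, (3,3) g=2 f=8, (4,3) g=1 f=8, (5,4) g=1 f=10]
step 5: expand (0,2) (f=8, h=2) → closed; open now [(0,1) g=7 f=8, (1,2) g=7 f=10, (1,3) g=4 f=8, (2,3) g=3 f=8, (3,3) g=2 f=8, (4,3) g=1 f=8, (5,4) g=1 f=10]

order=[(2,4) → (1,4) → (0,4) → (0,3) → (0,2)]; open=[(0,1) g=7 f=8, (1,2) g=7 f=10, (1,3) g=4 f=8, (2,3) g=3 f=8, (3,3) g=2 f=8, (4,3) g=1 f=8, (5,4) g=1 f=10]; closed=[(0,2), (0,3), (0,4), (1,4), (2,4), (3,4), (4,4)]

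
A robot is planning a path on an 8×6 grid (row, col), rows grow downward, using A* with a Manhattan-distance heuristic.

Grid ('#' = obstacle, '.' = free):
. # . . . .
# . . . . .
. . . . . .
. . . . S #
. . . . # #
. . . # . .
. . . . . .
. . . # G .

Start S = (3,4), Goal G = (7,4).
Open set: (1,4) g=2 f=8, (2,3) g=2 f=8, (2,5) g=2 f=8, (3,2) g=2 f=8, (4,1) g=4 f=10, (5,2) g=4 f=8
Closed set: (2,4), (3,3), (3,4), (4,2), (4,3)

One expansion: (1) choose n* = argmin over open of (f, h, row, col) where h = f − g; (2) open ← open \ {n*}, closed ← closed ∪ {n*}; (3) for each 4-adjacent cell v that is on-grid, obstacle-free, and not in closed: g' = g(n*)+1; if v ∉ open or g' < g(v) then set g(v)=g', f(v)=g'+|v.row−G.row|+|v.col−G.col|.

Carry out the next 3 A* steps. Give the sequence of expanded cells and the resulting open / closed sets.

order=[(5,2) → (6,2) → (6,3)]; open=[(1,4) g=2 f=8, (2,3) g=2 f=8, (2,5) g=2 f=8, (3,2) g=2 f=8, (4,1) g=4 f=10, (5,1) g=5 f=10, (6,1) g=6 f=10, (6,4) g=7 f=8, (7,2) g=6 f=8]; closed=[(2,4), (3,3), (3,4), (4,2), (4,3), (5,2), (6,2), (6,3)]

step 1: expand (5,2) (f=8, h=4) → closed; open now [(1,4) g=2 f=8, (2,3) g=2 f=8, (2,5) g=2 f=8, (3,2) g=2 f=8, (4,1) g=4 f=10, (5,1) g=5 f=10, (6,2) g=5 f=8]
step 2: expand (6,2) (f=8, h=3) → closed; open now [(1,4) g=2 f=8, (2,3) g=2 f=8, (2,5) g=2 f=8, (3,2) g=2 f=8, (4,1) g=4 f=10, (5,1) g=5 f=10, (6,1) g=6 f=10, (6,3) g=6 f=8, (7,2) g=6 f=8]
step 3: expand (6,3) (f=8, h=2) → closed; open now [(1,4) g=2 f=8, (2,3) g=2 f=8, (2,5) g=2 f=8, (3,2) g=2 f=8, (4,1) g=4 f=10, (5,1) g=5 f=10, (6,1) g=6 f=10, (6,4) g=7 f=8, (7,2) g=6 f=8]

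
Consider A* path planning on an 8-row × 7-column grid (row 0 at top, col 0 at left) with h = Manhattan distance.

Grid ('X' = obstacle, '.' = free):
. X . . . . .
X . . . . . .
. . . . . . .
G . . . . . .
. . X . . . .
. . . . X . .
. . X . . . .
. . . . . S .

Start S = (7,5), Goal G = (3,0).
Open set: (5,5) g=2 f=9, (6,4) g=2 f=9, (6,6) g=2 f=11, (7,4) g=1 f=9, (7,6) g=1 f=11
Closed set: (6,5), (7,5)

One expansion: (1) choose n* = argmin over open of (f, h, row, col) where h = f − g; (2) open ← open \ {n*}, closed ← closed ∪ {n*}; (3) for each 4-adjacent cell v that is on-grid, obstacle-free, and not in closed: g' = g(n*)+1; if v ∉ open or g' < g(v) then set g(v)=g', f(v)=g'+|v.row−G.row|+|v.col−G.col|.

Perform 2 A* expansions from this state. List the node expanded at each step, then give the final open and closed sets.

order=[(5,5) → (4,5)]; open=[(3,5) g=4 f=9, (4,4) g=4 f=9, (4,6) g=4 f=11, (5,6) g=3 f=11, (6,4) g=2 f=9, (6,6) g=2 f=11, (7,4) g=1 f=9, (7,6) g=1 f=11]; closed=[(4,5), (5,5), (6,5), (7,5)]

step 1: expand (5,5) (f=9, h=7) → closed; open now [(4,5) g=3 f=9, (5,6) g=3 f=11, (6,4) g=2 f=9, (6,6) g=2 f=11, (7,4) g=1 f=9, (7,6) g=1 f=11]
step 2: expand (4,5) (f=9, h=6) → closed; open now [(3,5) g=4 f=9, (4,4) g=4 f=9, (4,6) g=4 f=11, (5,6) g=3 f=11, (6,4) g=2 f=9, (6,6) g=2 f=11, (7,4) g=1 f=9, (7,6) g=1 f=11]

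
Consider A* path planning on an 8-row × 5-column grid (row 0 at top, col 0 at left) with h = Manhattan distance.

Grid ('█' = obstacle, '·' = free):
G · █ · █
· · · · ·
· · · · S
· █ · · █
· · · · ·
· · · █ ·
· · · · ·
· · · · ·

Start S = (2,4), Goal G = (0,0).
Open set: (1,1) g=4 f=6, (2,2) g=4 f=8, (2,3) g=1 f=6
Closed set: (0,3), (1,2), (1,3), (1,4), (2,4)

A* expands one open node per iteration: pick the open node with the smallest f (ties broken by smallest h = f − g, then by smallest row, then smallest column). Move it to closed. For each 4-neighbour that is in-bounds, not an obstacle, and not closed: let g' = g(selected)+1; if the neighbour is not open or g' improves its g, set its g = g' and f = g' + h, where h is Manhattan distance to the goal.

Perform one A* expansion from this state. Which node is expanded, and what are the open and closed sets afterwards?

step 1: expand (1,1) (f=6, h=2) → closed; open now [(0,1) g=5 f=6, (1,0) g=5 f=6, (2,1) g=5 f=8, (2,2) g=4 f=8, (2,3) g=1 f=6]

expanded=(1,1); open=[(0,1) g=5 f=6, (1,0) g=5 f=6, (2,1) g=5 f=8, (2,2) g=4 f=8, (2,3) g=1 f=6]; closed=[(0,3), (1,1), (1,2), (1,3), (1,4), (2,4)]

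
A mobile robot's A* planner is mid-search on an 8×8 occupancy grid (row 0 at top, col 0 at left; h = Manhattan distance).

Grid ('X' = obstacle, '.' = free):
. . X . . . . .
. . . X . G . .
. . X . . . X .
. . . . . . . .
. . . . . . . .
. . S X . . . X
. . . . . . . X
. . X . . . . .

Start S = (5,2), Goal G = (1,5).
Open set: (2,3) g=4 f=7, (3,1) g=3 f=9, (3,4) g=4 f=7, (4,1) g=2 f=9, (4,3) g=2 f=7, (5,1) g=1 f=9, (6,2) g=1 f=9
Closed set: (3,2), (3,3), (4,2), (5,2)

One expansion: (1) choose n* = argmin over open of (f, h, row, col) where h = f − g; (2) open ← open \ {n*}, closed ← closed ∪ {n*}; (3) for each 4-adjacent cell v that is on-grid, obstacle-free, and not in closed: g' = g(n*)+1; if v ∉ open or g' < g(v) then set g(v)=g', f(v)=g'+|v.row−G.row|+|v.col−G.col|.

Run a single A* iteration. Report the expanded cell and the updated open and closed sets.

step 1: expand (2,3) (f=7, h=3) → closed; open now [(2,4) g=5 f=7, (3,1) g=3 f=9, (3,4) g=4 f=7, (4,1) g=2 f=9, (4,3) g=2 f=7, (5,1) g=1 f=9, (6,2) g=1 f=9]

expanded=(2,3); open=[(2,4) g=5 f=7, (3,1) g=3 f=9, (3,4) g=4 f=7, (4,1) g=2 f=9, (4,3) g=2 f=7, (5,1) g=1 f=9, (6,2) g=1 f=9]; closed=[(2,3), (3,2), (3,3), (4,2), (5,2)]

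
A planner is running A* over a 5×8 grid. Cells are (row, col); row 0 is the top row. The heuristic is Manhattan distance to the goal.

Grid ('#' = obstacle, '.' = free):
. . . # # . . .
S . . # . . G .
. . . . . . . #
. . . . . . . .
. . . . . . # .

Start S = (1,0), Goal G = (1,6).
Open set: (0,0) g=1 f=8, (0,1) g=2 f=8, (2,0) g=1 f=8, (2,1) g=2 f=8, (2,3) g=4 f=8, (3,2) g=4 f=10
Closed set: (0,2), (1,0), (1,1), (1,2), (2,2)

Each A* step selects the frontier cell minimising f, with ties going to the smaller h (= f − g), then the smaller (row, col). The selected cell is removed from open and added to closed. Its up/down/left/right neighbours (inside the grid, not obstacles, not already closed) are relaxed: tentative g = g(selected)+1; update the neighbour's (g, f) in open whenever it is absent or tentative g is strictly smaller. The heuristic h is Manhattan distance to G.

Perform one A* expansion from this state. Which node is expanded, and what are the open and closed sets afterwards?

step 1: expand (2,3) (f=8, h=4) → closed; open now [(0,0) g=1 f=8, (0,1) g=2 f=8, (2,0) g=1 f=8, (2,1) g=2 f=8, (2,4) g=5 f=8, (3,2) g=4 f=10, (3,3) g=5 f=10]

expanded=(2,3); open=[(0,0) g=1 f=8, (0,1) g=2 f=8, (2,0) g=1 f=8, (2,1) g=2 f=8, (2,4) g=5 f=8, (3,2) g=4 f=10, (3,3) g=5 f=10]; closed=[(0,2), (1,0), (1,1), (1,2), (2,2), (2,3)]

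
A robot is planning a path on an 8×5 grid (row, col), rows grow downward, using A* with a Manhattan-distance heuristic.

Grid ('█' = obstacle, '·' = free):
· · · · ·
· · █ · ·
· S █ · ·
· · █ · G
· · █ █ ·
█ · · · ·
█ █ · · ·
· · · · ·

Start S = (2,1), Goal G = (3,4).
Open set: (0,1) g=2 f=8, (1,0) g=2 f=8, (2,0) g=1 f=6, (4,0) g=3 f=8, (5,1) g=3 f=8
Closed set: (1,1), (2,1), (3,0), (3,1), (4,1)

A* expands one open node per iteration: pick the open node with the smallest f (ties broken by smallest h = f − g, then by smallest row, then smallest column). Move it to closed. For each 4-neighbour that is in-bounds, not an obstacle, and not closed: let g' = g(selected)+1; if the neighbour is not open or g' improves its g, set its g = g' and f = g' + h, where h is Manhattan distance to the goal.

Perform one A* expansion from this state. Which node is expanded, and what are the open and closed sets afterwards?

step 1: expand (2,0) (f=6, h=5) → closed; open now [(0,1) g=2 f=8, (1,0) g=2 f=8, (4,0) g=3 f=8, (5,1) g=3 f=8]

expanded=(2,0); open=[(0,1) g=2 f=8, (1,0) g=2 f=8, (4,0) g=3 f=8, (5,1) g=3 f=8]; closed=[(1,1), (2,0), (2,1), (3,0), (3,1), (4,1)]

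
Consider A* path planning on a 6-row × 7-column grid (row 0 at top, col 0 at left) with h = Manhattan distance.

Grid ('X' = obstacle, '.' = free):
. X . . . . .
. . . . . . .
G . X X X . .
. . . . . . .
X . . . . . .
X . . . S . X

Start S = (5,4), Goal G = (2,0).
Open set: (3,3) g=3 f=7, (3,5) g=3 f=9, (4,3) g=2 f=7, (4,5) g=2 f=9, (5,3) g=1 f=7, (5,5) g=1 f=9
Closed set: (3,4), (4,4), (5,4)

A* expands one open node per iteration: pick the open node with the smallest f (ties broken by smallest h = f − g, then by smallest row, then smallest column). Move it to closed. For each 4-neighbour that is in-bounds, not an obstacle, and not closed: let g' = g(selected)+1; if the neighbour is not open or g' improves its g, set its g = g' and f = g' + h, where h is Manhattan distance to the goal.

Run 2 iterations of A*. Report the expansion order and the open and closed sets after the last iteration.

order=[(3,3) → (3,2)]; open=[(3,1) g=5 f=7, (3,5) g=3 f=9, (4,2) g=5 f=9, (4,3) g=2 f=7, (4,5) g=2 f=9, (5,3) g=1 f=7, (5,5) g=1 f=9]; closed=[(3,2), (3,3), (3,4), (4,4), (5,4)]

step 1: expand (3,3) (f=7, h=4) → closed; open now [(3,2) g=4 f=7, (3,5) g=3 f=9, (4,3) g=2 f=7, (4,5) g=2 f=9, (5,3) g=1 f=7, (5,5) g=1 f=9]
step 2: expand (3,2) (f=7, h=3) → closed; open now [(3,1) g=5 f=7, (3,5) g=3 f=9, (4,2) g=5 f=9, (4,3) g=2 f=7, (4,5) g=2 f=9, (5,3) g=1 f=7, (5,5) g=1 f=9]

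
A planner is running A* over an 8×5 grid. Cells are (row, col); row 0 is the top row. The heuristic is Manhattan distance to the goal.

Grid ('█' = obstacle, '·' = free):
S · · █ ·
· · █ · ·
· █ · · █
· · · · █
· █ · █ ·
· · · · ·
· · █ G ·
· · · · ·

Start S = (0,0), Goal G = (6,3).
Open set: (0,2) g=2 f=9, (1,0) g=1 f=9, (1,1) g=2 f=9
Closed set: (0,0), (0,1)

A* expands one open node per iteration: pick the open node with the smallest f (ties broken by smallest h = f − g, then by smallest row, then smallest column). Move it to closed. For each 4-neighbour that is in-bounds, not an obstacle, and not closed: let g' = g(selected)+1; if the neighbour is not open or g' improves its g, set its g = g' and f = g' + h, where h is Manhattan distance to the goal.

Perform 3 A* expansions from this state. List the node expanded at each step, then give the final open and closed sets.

step 1: expand (0,2) (f=9, h=7) → closed; open now [(1,0) g=1 f=9, (1,1) g=2 f=9]
step 2: expand (1,1) (f=9, h=7) → closed; open now [(1,0) g=1 f=9]
step 3: expand (1,0) (f=9, h=8) → closed; open now [(2,0) g=2 f=9]

order=[(0,2) → (1,1) → (1,0)]; open=[(2,0) g=2 f=9]; closed=[(0,0), (0,1), (0,2), (1,0), (1,1)]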